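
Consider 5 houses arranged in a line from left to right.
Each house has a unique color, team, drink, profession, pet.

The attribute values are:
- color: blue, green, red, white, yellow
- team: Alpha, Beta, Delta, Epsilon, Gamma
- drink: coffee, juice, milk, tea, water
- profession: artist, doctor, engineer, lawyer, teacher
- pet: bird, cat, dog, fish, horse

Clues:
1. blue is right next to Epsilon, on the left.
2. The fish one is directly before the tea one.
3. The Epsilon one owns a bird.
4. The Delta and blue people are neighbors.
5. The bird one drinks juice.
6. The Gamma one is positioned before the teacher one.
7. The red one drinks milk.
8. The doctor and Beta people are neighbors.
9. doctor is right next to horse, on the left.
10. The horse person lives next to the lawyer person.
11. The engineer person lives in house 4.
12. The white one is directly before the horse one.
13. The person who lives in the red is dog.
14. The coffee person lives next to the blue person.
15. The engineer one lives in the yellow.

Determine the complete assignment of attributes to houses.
Solution:

House | Color | Team | Drink | Profession | Pet
-----------------------------------------------
  1   | white | Delta | coffee | doctor | fish
  2   | blue | Beta | tea | artist | horse
  3   | green | Epsilon | juice | lawyer | bird
  4   | yellow | Gamma | water | engineer | cat
  5   | red | Alpha | milk | teacher | dog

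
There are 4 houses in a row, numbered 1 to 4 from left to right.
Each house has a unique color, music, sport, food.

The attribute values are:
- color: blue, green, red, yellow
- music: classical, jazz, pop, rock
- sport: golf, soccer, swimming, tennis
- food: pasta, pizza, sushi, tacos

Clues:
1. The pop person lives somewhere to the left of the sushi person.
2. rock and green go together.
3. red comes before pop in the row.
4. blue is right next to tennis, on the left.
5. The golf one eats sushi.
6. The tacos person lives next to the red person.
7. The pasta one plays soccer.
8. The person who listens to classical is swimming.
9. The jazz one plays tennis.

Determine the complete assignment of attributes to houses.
Solution:

House | Color | Music | Sport | Food
------------------------------------
  1   | blue | classical | swimming | tacos
  2   | red | jazz | tennis | pizza
  3   | yellow | pop | soccer | pasta
  4   | green | rock | golf | sushi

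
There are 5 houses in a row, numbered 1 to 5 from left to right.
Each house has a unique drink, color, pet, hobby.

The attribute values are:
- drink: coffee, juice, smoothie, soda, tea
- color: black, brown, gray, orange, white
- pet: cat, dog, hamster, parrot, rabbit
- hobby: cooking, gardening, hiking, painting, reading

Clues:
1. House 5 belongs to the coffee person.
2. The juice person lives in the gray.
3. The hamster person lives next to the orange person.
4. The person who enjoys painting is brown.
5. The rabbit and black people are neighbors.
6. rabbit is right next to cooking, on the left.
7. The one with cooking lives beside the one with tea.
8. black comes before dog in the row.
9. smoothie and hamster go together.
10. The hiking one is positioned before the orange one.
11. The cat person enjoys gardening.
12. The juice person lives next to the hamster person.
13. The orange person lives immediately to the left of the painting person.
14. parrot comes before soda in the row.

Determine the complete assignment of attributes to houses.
Solution:

House | Drink | Color | Pet | Hobby
-----------------------------------
  1   | juice | gray | rabbit | hiking
  2   | smoothie | black | hamster | cooking
  3   | tea | orange | parrot | reading
  4   | soda | brown | dog | painting
  5   | coffee | white | cat | gardening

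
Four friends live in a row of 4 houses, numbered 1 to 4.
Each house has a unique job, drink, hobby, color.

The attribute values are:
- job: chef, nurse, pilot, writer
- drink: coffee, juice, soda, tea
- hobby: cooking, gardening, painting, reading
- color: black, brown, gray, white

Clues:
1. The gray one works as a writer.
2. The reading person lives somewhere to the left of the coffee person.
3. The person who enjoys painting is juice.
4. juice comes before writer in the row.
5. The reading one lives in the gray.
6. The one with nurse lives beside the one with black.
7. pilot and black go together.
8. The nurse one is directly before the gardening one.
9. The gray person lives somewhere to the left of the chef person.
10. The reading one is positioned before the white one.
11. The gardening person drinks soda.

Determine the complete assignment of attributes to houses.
Solution:

House | Job | Drink | Hobby | Color
-----------------------------------
  1   | nurse | juice | painting | brown
  2   | pilot | soda | gardening | black
  3   | writer | tea | reading | gray
  4   | chef | coffee | cooking | white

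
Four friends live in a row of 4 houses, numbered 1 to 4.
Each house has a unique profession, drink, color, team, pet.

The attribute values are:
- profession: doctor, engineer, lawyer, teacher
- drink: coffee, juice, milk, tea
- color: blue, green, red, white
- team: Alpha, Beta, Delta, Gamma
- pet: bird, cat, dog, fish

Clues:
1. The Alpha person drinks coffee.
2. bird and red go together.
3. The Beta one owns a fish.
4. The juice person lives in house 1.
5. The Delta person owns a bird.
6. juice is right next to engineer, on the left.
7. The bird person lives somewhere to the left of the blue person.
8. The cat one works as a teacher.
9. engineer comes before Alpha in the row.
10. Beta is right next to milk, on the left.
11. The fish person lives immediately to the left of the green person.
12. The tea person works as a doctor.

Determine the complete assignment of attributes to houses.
Solution:

House | Profession | Drink | Color | Team | Pet
-----------------------------------------------
  1   | lawyer | juice | white | Beta | fish
  2   | engineer | milk | green | Gamma | dog
  3   | doctor | tea | red | Delta | bird
  4   | teacher | coffee | blue | Alpha | cat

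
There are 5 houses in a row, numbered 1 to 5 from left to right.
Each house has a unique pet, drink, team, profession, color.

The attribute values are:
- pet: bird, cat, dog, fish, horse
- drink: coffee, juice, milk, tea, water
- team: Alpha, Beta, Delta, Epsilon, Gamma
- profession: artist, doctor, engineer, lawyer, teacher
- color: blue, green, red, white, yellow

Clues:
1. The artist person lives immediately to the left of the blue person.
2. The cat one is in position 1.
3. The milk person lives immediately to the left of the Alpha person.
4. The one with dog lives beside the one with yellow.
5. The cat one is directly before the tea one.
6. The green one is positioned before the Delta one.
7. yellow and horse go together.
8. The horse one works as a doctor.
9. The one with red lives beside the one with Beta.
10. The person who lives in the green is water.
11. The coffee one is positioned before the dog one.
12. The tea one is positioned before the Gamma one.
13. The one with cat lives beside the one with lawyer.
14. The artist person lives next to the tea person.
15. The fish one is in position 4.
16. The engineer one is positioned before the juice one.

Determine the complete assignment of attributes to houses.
Solution:

House | Pet | Drink | Team | Profession | Color
-----------------------------------------------
  1   | cat | coffee | Epsilon | artist | red
  2   | dog | tea | Beta | lawyer | blue
  3   | horse | milk | Gamma | doctor | yellow
  4   | fish | water | Alpha | engineer | green
  5   | bird | juice | Delta | teacher | white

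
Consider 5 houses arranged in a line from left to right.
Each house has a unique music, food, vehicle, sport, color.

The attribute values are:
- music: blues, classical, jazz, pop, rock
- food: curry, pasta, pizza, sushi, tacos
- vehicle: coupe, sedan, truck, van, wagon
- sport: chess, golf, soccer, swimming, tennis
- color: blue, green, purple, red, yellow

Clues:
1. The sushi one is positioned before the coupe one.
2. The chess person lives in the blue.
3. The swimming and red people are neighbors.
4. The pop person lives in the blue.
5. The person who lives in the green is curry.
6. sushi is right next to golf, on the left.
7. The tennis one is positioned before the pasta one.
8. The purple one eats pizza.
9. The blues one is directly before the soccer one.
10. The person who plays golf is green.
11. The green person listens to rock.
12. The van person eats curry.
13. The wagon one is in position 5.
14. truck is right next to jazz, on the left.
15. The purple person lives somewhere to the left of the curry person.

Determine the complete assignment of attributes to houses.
Solution:

House | Music | Food | Vehicle | Sport | Color
----------------------------------------------
  1   | blues | pizza | truck | swimming | purple
  2   | jazz | sushi | sedan | soccer | red
  3   | rock | curry | van | golf | green
  4   | classical | tacos | coupe | tennis | yellow
  5   | pop | pasta | wagon | chess | blue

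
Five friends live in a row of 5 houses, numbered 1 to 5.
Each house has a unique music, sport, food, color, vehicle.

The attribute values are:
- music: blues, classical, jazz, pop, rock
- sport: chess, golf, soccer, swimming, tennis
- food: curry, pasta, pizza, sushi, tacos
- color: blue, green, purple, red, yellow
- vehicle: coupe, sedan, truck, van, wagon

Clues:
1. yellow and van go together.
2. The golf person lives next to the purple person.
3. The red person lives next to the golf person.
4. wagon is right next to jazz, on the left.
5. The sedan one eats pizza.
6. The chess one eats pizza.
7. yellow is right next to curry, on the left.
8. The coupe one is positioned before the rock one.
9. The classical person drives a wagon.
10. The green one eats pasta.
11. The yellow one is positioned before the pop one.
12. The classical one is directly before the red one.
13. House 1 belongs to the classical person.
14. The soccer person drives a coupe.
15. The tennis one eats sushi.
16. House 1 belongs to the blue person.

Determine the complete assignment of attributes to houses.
Solution:

House | Music | Sport | Food | Color | Vehicle
----------------------------------------------
  1   | classical | tennis | sushi | blue | wagon
  2   | jazz | chess | pizza | red | sedan
  3   | blues | golf | tacos | yellow | van
  4   | pop | soccer | curry | purple | coupe
  5   | rock | swimming | pasta | green | truck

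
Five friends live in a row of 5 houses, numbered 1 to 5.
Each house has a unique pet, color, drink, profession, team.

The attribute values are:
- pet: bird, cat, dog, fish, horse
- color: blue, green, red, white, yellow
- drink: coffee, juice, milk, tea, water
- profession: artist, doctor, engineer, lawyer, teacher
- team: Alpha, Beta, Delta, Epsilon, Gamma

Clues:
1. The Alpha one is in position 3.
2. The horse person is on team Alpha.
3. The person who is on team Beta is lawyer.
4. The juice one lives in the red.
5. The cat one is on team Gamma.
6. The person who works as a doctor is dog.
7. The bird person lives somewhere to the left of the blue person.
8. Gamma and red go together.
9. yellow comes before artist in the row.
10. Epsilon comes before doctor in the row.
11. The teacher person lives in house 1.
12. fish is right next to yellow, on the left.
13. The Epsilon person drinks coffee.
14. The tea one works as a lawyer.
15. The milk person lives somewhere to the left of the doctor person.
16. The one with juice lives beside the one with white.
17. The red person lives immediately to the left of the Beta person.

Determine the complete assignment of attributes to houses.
Solution:

House | Pet | Color | Drink | Profession | Team
-----------------------------------------------
  1   | cat | red | juice | teacher | Gamma
  2   | fish | white | tea | lawyer | Beta
  3   | horse | yellow | milk | engineer | Alpha
  4   | bird | green | coffee | artist | Epsilon
  5   | dog | blue | water | doctor | Delta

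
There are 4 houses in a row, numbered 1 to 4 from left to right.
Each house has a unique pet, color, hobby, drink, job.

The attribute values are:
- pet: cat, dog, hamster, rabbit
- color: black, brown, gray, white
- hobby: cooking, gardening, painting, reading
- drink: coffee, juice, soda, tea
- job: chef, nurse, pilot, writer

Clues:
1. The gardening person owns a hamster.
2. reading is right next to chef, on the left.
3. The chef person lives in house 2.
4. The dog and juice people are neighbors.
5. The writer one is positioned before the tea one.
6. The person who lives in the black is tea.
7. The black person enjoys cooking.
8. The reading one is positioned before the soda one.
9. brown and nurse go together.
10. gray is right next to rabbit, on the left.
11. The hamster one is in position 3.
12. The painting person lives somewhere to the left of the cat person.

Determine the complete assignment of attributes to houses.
Solution:

House | Pet | Color | Hobby | Drink | Job
-----------------------------------------
  1   | dog | gray | reading | coffee | writer
  2   | rabbit | white | painting | juice | chef
  3   | hamster | brown | gardening | soda | nurse
  4   | cat | black | cooking | tea | pilot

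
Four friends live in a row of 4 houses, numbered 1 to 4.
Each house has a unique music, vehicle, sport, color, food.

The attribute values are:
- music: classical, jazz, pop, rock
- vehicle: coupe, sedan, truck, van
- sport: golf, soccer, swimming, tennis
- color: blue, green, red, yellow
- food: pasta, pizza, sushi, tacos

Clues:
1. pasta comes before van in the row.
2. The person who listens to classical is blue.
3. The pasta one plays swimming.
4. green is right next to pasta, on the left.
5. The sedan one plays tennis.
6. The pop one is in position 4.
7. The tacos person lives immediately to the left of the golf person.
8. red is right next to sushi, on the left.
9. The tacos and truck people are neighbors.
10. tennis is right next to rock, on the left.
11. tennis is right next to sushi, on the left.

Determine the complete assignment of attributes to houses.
Solution:

House | Music | Vehicle | Sport | Color | Food
----------------------------------------------
  1   | jazz | sedan | tennis | red | tacos
  2   | rock | truck | golf | green | sushi
  3   | classical | coupe | swimming | blue | pasta
  4   | pop | van | soccer | yellow | pizza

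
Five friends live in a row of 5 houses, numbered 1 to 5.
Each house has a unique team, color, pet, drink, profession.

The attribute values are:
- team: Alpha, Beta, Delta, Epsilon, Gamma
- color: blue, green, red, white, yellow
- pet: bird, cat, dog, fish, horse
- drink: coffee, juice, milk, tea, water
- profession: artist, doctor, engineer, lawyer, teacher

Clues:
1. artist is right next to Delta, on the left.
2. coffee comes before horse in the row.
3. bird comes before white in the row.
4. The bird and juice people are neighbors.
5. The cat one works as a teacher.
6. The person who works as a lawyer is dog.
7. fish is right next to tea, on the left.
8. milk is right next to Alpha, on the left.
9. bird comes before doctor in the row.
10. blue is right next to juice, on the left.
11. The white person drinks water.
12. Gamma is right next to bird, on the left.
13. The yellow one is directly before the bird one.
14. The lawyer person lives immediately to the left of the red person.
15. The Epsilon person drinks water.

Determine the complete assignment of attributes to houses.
Solution:

House | Team | Color | Pet | Drink | Profession
-----------------------------------------------
  1   | Gamma | yellow | fish | milk | engineer
  2   | Alpha | blue | bird | tea | artist
  3   | Delta | green | dog | juice | lawyer
  4   | Beta | red | cat | coffee | teacher
  5   | Epsilon | white | horse | water | doctor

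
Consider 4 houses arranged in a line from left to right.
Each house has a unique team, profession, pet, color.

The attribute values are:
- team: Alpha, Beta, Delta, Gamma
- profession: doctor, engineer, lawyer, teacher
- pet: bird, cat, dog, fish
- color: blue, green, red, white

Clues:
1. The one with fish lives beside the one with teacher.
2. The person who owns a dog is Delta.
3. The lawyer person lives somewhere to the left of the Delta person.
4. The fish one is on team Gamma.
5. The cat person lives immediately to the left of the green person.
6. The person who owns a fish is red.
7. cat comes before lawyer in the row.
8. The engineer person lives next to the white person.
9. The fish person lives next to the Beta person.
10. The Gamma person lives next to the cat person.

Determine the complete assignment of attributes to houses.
Solution:

House | Team | Profession | Pet | Color
---------------------------------------
  1   | Gamma | engineer | fish | red
  2   | Beta | teacher | cat | white
  3   | Alpha | lawyer | bird | green
  4   | Delta | doctor | dog | blue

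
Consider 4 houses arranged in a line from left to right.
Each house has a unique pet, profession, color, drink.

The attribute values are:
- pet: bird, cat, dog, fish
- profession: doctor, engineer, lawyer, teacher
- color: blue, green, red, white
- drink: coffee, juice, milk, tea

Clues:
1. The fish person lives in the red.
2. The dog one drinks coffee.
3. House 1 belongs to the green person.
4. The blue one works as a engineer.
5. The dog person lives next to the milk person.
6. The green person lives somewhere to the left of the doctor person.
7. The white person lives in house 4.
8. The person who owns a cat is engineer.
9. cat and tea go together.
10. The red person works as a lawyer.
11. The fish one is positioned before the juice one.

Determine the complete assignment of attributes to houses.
Solution:

House | Pet | Profession | Color | Drink
----------------------------------------
  1   | dog | teacher | green | coffee
  2   | fish | lawyer | red | milk
  3   | cat | engineer | blue | tea
  4   | bird | doctor | white | juice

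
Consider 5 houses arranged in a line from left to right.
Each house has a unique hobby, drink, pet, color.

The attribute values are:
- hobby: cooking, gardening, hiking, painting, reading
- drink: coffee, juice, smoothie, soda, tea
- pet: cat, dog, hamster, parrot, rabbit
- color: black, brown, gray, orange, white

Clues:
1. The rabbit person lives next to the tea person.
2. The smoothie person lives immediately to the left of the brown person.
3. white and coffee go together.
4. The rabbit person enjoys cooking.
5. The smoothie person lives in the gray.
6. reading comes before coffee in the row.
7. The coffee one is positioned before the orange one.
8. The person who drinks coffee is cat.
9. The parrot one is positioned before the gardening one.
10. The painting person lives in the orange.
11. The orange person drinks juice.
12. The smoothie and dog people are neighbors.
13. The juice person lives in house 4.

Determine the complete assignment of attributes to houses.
Solution:

House | Hobby | Drink | Pet | Color
-----------------------------------
  1   | cooking | smoothie | rabbit | gray
  2   | reading | tea | dog | brown
  3   | hiking | coffee | cat | white
  4   | painting | juice | parrot | orange
  5   | gardening | soda | hamster | black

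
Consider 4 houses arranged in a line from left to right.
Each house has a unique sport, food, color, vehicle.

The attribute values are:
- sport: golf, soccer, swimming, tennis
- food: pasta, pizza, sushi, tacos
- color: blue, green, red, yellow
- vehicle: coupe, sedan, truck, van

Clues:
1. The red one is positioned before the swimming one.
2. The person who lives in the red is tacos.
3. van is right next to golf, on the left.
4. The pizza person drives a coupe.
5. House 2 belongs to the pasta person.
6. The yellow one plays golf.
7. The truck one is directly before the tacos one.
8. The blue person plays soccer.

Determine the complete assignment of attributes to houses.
Solution:

House | Sport | Food | Color | Vehicle
--------------------------------------
  1   | soccer | sushi | blue | van
  2   | golf | pasta | yellow | truck
  3   | tennis | tacos | red | sedan
  4   | swimming | pizza | green | coupe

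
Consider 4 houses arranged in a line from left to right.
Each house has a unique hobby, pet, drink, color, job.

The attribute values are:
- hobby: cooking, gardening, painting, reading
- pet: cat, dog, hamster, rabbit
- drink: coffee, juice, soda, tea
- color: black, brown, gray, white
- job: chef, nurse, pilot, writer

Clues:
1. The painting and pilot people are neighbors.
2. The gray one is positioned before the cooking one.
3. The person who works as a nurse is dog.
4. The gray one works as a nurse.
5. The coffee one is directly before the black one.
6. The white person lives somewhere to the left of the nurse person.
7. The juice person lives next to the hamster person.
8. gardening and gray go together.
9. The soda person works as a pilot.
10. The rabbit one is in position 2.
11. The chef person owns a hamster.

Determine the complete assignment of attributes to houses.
Solution:

House | Hobby | Pet | Drink | Color | Job
-----------------------------------------
  1   | painting | cat | coffee | white | writer
  2   | reading | rabbit | soda | black | pilot
  3   | gardening | dog | juice | gray | nurse
  4   | cooking | hamster | tea | brown | chef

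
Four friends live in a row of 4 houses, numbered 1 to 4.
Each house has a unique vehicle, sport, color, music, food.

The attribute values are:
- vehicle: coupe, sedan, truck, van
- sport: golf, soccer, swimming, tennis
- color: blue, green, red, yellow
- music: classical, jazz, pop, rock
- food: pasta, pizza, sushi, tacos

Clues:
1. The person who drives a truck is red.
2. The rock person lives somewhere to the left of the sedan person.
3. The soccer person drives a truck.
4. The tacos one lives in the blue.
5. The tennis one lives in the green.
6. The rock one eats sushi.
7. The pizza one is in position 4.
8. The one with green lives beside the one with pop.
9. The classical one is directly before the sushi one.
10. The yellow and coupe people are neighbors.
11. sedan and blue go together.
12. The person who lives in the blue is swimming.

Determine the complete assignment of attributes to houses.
Solution:

House | Vehicle | Sport | Color | Music | Food
----------------------------------------------
  1   | van | golf | yellow | classical | pasta
  2   | coupe | tennis | green | rock | sushi
  3   | sedan | swimming | blue | pop | tacos
  4   | truck | soccer | red | jazz | pizza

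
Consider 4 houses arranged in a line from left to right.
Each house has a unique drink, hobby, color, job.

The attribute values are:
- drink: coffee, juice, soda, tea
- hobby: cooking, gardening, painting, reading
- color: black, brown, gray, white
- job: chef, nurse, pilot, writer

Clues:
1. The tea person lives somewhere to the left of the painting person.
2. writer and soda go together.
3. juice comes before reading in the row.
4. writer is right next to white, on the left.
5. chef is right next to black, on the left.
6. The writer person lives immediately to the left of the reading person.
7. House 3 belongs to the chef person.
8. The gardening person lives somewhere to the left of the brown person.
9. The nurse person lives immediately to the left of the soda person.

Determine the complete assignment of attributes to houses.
Solution:

House | Drink | Hobby | Color | Job
-----------------------------------
  1   | juice | gardening | gray | nurse
  2   | soda | cooking | brown | writer
  3   | tea | reading | white | chef
  4   | coffee | painting | black | pilot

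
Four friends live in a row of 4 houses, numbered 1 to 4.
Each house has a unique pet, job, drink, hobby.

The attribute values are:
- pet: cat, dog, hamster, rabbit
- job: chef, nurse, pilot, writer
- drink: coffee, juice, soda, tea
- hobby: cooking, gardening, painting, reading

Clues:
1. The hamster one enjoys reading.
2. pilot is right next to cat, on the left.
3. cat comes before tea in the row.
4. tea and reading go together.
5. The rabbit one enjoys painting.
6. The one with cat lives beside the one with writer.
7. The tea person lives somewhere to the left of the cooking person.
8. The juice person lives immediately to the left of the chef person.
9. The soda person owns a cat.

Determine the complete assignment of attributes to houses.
Solution:

House | Pet | Job | Drink | Hobby
---------------------------------
  1   | rabbit | pilot | juice | painting
  2   | cat | chef | soda | gardening
  3   | hamster | writer | tea | reading
  4   | dog | nurse | coffee | cooking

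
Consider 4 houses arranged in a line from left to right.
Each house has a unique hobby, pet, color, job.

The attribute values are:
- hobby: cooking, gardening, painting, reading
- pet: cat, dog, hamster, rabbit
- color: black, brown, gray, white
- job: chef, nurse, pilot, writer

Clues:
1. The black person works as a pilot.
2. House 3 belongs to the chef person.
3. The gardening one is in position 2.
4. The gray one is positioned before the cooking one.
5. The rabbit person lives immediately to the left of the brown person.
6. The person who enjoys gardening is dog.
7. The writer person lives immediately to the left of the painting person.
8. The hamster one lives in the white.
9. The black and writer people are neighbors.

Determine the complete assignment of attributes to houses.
Solution:

House | Hobby | Pet | Color | Job
---------------------------------
  1   | reading | rabbit | black | pilot
  2   | gardening | dog | brown | writer
  3   | painting | cat | gray | chef
  4   | cooking | hamster | white | nurse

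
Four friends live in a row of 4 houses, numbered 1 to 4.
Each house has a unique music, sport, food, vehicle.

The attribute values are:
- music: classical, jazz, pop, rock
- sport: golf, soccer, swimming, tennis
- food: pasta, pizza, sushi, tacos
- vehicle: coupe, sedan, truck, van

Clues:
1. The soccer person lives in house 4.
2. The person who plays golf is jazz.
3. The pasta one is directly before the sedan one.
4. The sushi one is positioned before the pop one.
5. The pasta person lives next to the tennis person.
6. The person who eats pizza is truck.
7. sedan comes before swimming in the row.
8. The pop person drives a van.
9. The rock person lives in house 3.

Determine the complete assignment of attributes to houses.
Solution:

House | Music | Sport | Food | Vehicle
--------------------------------------
  1   | jazz | golf | pasta | coupe
  2   | classical | tennis | sushi | sedan
  3   | rock | swimming | pizza | truck
  4   | pop | soccer | tacos | van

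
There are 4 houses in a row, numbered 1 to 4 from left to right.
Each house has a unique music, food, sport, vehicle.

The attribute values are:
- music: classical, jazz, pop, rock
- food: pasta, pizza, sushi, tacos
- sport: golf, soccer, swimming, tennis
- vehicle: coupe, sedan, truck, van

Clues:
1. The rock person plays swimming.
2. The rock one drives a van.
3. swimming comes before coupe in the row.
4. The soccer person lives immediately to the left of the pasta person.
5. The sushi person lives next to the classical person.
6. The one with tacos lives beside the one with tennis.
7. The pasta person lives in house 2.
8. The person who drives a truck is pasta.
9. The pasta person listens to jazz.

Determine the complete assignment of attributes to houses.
Solution:

House | Music | Food | Sport | Vehicle
--------------------------------------
  1   | pop | tacos | soccer | sedan
  2   | jazz | pasta | tennis | truck
  3   | rock | sushi | swimming | van
  4   | classical | pizza | golf | coupe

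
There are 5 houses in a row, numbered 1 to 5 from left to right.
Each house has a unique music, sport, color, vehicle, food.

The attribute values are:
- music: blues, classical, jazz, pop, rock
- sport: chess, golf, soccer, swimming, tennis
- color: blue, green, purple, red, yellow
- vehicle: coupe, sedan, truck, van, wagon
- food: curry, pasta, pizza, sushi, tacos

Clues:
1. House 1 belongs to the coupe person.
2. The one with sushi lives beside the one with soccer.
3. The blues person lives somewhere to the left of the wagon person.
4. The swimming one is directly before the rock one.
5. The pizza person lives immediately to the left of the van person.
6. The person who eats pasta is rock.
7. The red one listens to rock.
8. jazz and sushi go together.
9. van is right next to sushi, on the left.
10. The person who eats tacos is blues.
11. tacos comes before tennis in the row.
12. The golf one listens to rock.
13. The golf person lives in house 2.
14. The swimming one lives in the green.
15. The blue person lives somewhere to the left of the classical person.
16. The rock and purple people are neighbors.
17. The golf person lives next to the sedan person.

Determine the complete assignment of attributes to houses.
Solution:

House | Music | Sport | Color | Vehicle | Food
----------------------------------------------
  1   | pop | swimming | green | coupe | pizza
  2   | rock | golf | red | van | pasta
  3   | jazz | chess | purple | sedan | sushi
  4   | blues | soccer | blue | truck | tacos
  5   | classical | tennis | yellow | wagon | curry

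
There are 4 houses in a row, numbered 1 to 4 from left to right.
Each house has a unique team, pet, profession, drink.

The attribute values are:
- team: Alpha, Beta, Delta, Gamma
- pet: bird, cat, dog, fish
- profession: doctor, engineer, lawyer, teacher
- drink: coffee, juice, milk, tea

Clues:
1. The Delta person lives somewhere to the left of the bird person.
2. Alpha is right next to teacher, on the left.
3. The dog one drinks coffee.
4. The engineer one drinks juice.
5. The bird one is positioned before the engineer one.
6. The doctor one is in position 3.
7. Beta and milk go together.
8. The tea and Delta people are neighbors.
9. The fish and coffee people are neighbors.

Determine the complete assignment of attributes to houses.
Solution:

House | Team | Pet | Profession | Drink
---------------------------------------
  1   | Alpha | fish | lawyer | tea
  2   | Delta | dog | teacher | coffee
  3   | Beta | bird | doctor | milk
  4   | Gamma | cat | engineer | juice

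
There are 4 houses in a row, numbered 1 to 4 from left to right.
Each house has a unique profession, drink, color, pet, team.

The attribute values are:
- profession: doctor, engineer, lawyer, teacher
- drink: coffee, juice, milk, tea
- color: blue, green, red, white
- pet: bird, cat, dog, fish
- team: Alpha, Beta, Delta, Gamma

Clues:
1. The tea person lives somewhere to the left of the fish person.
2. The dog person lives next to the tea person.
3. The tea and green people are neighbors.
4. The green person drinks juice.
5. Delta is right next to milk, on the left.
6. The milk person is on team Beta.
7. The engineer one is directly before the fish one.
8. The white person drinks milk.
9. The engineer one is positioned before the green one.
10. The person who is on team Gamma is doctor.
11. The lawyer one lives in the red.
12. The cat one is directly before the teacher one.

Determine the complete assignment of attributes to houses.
Solution:

House | Profession | Drink | Color | Pet | Team
-----------------------------------------------
  1   | lawyer | coffee | red | cat | Delta
  2   | teacher | milk | white | dog | Beta
  3   | engineer | tea | blue | bird | Alpha
  4   | doctor | juice | green | fish | Gamma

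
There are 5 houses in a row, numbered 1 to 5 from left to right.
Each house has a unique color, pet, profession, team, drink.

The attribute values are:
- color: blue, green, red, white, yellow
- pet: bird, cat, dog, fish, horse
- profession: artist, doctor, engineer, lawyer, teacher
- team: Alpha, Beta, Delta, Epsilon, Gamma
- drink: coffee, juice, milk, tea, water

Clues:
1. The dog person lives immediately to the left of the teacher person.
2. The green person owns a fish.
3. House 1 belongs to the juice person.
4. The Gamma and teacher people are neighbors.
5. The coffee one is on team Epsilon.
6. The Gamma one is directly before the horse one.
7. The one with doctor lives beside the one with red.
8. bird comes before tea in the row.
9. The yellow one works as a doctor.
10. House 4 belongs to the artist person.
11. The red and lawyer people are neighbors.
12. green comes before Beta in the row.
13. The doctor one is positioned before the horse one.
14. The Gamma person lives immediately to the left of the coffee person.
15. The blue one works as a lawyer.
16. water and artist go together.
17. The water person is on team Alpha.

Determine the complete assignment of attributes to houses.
Solution:

House | Color | Pet | Profession | Team | Drink
-----------------------------------------------
  1   | yellow | dog | doctor | Gamma | juice
  2   | red | horse | teacher | Epsilon | coffee
  3   | blue | bird | lawyer | Delta | milk
  4   | green | fish | artist | Alpha | water
  5   | white | cat | engineer | Beta | tea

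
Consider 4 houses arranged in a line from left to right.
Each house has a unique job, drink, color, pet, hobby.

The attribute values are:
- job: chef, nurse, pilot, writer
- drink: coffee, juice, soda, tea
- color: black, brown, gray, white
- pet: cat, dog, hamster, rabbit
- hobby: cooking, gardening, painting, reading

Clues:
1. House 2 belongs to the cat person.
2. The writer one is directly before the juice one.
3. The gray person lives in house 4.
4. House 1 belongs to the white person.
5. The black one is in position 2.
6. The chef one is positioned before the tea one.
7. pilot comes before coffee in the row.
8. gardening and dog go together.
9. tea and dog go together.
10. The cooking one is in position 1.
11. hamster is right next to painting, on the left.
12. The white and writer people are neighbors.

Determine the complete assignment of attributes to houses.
Solution:

House | Job | Drink | Color | Pet | Hobby
-----------------------------------------
  1   | pilot | soda | white | hamster | cooking
  2   | writer | coffee | black | cat | painting
  3   | chef | juice | brown | rabbit | reading
  4   | nurse | tea | gray | dog | gardening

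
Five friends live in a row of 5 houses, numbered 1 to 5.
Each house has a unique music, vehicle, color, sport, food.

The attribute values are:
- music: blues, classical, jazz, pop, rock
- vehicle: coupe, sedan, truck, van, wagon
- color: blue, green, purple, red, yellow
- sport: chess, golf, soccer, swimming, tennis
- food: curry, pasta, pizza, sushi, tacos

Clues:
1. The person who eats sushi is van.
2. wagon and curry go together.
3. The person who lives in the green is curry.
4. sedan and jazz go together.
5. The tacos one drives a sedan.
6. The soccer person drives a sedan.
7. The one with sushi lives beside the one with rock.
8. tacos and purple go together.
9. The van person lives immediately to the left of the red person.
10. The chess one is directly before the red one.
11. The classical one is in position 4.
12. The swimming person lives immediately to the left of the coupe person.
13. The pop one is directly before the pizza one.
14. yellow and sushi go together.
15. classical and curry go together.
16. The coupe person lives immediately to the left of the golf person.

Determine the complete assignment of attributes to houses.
Solution:

House | Music | Vehicle | Color | Sport | Food
----------------------------------------------
  1   | pop | van | yellow | chess | sushi
  2   | rock | truck | red | swimming | pizza
  3   | blues | coupe | blue | tennis | pasta
  4   | classical | wagon | green | golf | curry
  5   | jazz | sedan | purple | soccer | tacos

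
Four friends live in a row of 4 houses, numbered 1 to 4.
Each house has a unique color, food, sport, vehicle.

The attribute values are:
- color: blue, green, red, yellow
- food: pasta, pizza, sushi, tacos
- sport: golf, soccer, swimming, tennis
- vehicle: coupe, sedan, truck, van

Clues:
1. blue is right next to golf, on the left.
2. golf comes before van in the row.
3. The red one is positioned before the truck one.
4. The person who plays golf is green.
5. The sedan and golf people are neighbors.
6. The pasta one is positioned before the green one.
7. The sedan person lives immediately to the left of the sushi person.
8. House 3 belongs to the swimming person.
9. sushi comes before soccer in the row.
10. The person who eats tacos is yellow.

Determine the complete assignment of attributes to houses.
Solution:

House | Color | Food | Sport | Vehicle
--------------------------------------
  1   | blue | pasta | tennis | sedan
  2   | green | sushi | golf | coupe
  3   | red | pizza | swimming | van
  4   | yellow | tacos | soccer | truck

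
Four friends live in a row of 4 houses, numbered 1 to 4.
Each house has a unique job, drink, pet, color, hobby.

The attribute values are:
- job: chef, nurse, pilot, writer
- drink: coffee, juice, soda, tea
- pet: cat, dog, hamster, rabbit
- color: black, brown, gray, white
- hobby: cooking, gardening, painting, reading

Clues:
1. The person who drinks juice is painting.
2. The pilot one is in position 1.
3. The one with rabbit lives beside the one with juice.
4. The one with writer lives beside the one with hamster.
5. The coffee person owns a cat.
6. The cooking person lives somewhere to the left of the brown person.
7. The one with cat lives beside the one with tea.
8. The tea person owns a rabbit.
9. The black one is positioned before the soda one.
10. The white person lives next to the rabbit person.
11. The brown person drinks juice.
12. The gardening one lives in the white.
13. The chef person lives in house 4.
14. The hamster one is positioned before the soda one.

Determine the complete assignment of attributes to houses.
Solution:

House | Job | Drink | Pet | Color | Hobby
-----------------------------------------
  1   | pilot | coffee | cat | white | gardening
  2   | writer | tea | rabbit | black | cooking
  3   | nurse | juice | hamster | brown | painting
  4   | chef | soda | dog | gray | reading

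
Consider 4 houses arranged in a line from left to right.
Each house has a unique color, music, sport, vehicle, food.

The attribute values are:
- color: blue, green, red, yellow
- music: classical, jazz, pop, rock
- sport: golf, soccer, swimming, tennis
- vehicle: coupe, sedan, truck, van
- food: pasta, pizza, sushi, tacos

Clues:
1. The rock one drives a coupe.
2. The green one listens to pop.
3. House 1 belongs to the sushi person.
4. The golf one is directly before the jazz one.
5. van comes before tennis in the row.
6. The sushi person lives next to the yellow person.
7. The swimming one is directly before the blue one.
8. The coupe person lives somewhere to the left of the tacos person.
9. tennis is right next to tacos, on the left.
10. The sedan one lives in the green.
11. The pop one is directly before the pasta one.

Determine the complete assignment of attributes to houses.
Solution:

House | Color | Music | Sport | Vehicle | Food
----------------------------------------------
  1   | green | pop | golf | sedan | sushi
  2   | yellow | jazz | swimming | van | pasta
  3   | blue | rock | tennis | coupe | pizza
  4   | red | classical | soccer | truck | tacos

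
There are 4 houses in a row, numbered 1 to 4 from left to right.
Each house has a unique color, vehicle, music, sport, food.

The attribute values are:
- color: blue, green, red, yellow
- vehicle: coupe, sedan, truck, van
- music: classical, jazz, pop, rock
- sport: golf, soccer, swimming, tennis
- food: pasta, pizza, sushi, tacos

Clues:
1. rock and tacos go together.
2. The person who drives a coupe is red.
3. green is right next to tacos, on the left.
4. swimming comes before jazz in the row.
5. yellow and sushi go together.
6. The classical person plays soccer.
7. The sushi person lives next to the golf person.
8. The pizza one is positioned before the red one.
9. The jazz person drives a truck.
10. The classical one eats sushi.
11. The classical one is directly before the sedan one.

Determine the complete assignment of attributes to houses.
Solution:

House | Color | Vehicle | Music | Sport | Food
----------------------------------------------
  1   | yellow | van | classical | soccer | sushi
  2   | green | sedan | pop | golf | pizza
  3   | red | coupe | rock | swimming | tacos
  4   | blue | truck | jazz | tennis | pasta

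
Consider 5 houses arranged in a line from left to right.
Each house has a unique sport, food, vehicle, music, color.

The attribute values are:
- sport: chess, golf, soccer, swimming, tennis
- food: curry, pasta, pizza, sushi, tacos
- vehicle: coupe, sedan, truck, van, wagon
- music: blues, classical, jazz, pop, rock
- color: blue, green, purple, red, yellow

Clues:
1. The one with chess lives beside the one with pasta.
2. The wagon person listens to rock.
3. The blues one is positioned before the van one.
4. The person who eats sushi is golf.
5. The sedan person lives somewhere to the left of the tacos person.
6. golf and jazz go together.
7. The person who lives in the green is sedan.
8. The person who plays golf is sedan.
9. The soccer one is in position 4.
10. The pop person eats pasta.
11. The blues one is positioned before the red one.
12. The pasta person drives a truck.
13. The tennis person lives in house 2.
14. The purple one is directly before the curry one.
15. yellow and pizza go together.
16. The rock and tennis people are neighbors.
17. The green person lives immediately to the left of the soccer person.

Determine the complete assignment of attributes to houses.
Solution:

House | Sport | Food | Vehicle | Music | Color
----------------------------------------------
  1   | chess | pizza | wagon | rock | yellow
  2   | tennis | pasta | truck | pop | blue
  3   | golf | sushi | sedan | jazz | green
  4   | soccer | tacos | coupe | blues | purple
  5   | swimming | curry | van | classical | red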